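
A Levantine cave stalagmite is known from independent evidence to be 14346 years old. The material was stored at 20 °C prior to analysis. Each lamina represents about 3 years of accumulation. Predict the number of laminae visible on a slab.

At 3 years per lamina, 14346 / 3 = 4782 laminae are expected.
So 4782 laminae should be present.

4782 laminae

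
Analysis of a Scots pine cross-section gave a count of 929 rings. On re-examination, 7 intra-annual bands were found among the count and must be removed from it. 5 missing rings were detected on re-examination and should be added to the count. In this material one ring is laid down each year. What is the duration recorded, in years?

True ring count = 929 − 7 + 5 = 927.
One ring per year makes the duration 927 years.

927 yr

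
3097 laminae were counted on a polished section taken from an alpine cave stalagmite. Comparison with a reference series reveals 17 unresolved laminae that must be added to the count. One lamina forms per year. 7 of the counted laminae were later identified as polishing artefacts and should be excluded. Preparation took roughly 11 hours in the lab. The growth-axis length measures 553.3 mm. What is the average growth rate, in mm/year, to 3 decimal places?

0.178 mm/year

True lamina count = 3097 − 7 + 17 = 3107.
Mean rate = 553.3 mm / 3107 years ≈ 0.178 mm/year.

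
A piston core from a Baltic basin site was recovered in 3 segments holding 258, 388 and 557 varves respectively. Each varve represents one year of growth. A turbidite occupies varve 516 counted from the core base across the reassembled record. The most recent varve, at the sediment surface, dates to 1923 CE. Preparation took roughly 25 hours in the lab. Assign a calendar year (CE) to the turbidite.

Total varves = 258 + 388 + 557 = 1203.
Between varve 516 and the sediment surface there are 1203 − 516 = 687 varves.
Counting back 687 years from 1923 CE places the turbidite in 1923 − 687 = 1236 CE.

1236 CE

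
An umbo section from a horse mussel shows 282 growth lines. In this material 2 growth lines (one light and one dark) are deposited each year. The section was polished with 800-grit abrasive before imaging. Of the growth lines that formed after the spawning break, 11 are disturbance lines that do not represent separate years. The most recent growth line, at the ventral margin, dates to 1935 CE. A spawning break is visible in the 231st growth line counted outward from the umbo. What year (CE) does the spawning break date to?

1915 CE

282 − 231 = 51 growth lines lie beyond the spawning break toward the ventral margin.
Excluding 11 false growth lines: 51 − 11 = 40.
40 growth lines at 2 per year is 40 / 2 = 20 years.
1935 − 20 = 1915 CE.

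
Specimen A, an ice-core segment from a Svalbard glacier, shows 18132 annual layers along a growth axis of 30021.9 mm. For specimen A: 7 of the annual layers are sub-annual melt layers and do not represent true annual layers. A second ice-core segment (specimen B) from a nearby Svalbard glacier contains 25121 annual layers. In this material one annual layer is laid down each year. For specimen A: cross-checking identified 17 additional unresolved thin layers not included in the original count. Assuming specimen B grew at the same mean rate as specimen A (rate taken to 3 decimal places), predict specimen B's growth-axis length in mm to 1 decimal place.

Specimen A: true annual layer count = 18132 − 7 + 17 = 18142.
A: 30021.9 mm over 18142 years gives 30021.9 / 18142 ≈ 1.655 mm/yr.
Length of B = 1.655 × 25121 = 41575.3 mm.

41575.3 mm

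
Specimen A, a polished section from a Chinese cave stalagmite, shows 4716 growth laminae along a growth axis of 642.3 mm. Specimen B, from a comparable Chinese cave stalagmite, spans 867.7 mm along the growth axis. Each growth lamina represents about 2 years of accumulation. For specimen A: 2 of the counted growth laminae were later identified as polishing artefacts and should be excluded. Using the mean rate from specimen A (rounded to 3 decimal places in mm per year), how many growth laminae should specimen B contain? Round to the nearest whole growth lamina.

6380 growth laminae

Specimen A: correcting the raw count gives 4716 − 2 = 4714 true growth laminae.
Specimen A: 4714 growth laminae at 2 years each span 4714 × 2 = 9428 years.
A: Extension rate ≈ 642.3 / 9428 = 0.068 mm per year.
B spans 867.7 / 0.068 = 12760.29 years; at 2 years per growth lamina that is 12760.29 / 2 ≈ 6380 growth laminae.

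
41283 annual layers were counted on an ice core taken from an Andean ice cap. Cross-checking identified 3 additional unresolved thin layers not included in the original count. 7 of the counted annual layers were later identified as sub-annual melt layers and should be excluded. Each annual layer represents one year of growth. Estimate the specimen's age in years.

Adjusted count: 41283 − 7 + 3 = 41279 annual layers.
At one annual layer per year, that is 41279 years.

41279 yr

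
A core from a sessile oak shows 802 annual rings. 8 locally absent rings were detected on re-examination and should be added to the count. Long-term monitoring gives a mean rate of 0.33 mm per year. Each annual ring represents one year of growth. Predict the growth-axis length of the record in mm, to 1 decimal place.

267.3 mm

Adjusted count: 802 + 8 = 810 annual rings.
810 years at 0.33 mm/year gives 0.33 × 810 = 267.3 mm.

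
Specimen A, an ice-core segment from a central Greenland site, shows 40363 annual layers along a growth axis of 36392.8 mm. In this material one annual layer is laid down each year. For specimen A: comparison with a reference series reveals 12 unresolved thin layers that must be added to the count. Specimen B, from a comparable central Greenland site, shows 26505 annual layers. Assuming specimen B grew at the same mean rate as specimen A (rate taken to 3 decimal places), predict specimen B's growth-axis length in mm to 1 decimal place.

Specimen A: after corrections the count is 40363 + 12 = 40375 annual layers.
A: Extension rate ≈ 36392.8 / 40375 = 0.901 mm/yr.
For B, 0.901 mm/year × 26505 years = 23881.0 mm.

23881.0 mm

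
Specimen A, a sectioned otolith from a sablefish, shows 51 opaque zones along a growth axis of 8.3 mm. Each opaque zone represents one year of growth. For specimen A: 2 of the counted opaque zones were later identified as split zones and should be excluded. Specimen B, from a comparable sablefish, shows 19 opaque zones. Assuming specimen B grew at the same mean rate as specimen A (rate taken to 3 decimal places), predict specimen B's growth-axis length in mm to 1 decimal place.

Specimen A: true opaque zone count = 51 − 2 = 49.
A: Extension rate ≈ 8.3 / 49 = 0.169 mm/year.
B's length ≈ 0.169 × 19 = 3.2 mm.

3.2 mm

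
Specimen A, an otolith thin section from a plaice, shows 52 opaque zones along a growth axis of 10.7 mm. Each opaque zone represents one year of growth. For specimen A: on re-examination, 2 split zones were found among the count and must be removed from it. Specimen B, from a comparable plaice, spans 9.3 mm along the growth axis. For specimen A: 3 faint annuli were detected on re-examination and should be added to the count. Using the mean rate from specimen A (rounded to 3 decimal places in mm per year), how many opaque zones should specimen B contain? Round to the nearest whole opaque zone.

46 opaque zones

Specimen A: correcting the raw count gives 52 − 2 + 3 = 53 true opaque zones.
A: Extension rate ≈ 10.7 / 53 = 0.202 mm/year.
B spans 9.3 / 0.202 = 46.04 years ≈ 46 opaque zones.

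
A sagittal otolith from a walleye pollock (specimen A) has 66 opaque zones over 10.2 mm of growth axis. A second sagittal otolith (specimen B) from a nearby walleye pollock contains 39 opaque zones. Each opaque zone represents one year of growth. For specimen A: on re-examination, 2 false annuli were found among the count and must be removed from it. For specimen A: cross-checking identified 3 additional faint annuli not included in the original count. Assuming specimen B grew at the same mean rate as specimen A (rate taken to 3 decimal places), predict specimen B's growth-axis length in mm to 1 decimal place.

Specimen A: correcting the raw count gives 66 − 2 + 3 = 67 true opaque zones.
A: 10.2 mm over 67 years gives 10.2 / 67 ≈ 0.152 mm per year.
For B, 0.152 mm/year × 39 years = 5.9 mm.

5.9 mm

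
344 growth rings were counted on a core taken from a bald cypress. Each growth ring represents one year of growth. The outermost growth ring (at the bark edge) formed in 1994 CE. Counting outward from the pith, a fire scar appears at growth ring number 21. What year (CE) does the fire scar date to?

1671 CE

Between growth ring 21 and the bark edge there are 344 − 21 = 323 growth rings.
1994 − 323 = 1671 CE.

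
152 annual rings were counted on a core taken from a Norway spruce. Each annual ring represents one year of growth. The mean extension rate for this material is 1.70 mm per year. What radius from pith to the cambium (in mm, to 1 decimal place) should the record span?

258.4 mm

152 years of growth are recorded.
152 years at 1.70 mm/year gives 1.70 × 152 = 258.4 mm.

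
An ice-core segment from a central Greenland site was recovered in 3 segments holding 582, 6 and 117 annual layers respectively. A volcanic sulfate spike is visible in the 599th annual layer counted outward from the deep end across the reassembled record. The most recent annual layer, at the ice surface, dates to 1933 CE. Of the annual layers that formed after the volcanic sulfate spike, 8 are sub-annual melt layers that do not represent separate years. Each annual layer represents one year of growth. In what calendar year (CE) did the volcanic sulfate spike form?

Total annual layers = 582 + 6 + 117 = 705.
The volcanic sulfate spike sits at annual layer 599 from the deep end, so 705 − 599 = 106 annual layers formed after it.
106 − 8 false = 98 true annual layers after the volcanic sulfate spike.
Counting back 98 years from 1933 CE places the volcanic sulfate spike in 1933 − 98 = 1835 CE.

1835 CE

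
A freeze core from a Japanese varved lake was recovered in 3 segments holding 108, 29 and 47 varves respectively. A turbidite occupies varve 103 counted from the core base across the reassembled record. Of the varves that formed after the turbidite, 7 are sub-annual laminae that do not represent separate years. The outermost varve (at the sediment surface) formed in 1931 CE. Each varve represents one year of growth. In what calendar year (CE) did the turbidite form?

Total varves = 108 + 29 + 47 = 184.
Between varve 103 and the sediment surface there are 184 − 103 = 81 varves.
Excluding 7 false varves: 81 − 7 = 74.
1931 − 74 = 1857 CE.

1857 CE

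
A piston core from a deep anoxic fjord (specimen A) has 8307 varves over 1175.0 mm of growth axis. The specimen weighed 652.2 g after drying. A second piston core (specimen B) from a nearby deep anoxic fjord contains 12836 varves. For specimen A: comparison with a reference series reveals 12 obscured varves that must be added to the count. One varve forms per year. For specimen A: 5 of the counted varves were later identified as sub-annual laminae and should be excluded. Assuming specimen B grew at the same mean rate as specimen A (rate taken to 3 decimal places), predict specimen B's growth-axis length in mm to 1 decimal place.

1809.9 mm

Specimen A: adjusted count: 8307 − 5 + 12 = 8314 varves.
A: Mean rate = 1175.0 mm / 8314 years ≈ 0.141 mm/year.
Length of B = 0.141 × 12836 = 1809.9 mm.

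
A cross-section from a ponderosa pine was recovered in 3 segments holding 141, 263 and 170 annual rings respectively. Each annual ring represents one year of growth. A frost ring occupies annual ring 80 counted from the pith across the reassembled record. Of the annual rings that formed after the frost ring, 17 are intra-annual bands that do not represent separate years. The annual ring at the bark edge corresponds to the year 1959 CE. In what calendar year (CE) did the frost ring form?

1482 CE

Total annual rings = 141 + 263 + 170 = 574.
Between annual ring 80 and the bark edge there are 574 − 80 = 494 annual rings.
Excluding 17 false annual rings: 494 − 17 = 477.
Counting back 477 years from 1959 CE places the frost ring in 1959 − 477 = 1482 CE.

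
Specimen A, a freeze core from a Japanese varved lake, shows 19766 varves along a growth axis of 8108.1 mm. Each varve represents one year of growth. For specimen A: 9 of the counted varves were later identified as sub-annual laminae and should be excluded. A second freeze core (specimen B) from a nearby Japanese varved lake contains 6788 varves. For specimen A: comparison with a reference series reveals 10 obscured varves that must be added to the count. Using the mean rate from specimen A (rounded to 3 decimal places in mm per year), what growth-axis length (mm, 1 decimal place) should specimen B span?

2783.1 mm

Specimen A: after corrections the count is 19766 − 9 + 10 = 19767 varves.
A: 8108.1 mm over 19767 years gives 8108.1 / 19767 ≈ 0.410 mm/year.
B's length ≈ 0.410 × 6788 = 2783.1 mm.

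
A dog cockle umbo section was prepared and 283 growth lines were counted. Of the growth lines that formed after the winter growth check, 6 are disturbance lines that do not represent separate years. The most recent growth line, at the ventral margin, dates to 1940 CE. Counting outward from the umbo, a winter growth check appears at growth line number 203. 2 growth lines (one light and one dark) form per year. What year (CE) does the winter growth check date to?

1903 CE

Between growth line 203 and the ventral margin there are 283 − 203 = 80 growth lines.
Excluding 6 false growth lines: 80 − 6 = 74.
With 2 growth lines per year, 74 / 2 = 37 years.
1940 − 37 = 1903 CE.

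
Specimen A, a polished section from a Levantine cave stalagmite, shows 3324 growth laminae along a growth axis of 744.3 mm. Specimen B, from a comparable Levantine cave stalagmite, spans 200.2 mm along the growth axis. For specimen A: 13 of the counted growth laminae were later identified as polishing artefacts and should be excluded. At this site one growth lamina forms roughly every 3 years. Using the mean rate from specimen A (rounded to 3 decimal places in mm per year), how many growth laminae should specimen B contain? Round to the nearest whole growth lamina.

Specimen A: true growth lamina count = 3324 − 13 = 3311.
Specimen A: at 3 years per growth lamina, 3311 × 3 = 9933 years.
A: 744.3 mm over 9933 years gives 744.3 / 9933 ≈ 0.075 mm per year.
For B, 200.2 / 0.075 = 2669.33 years; at 3 years per growth lamina that is 2669.33 / 3 ≈ 890 growth laminae.

890 growth laminae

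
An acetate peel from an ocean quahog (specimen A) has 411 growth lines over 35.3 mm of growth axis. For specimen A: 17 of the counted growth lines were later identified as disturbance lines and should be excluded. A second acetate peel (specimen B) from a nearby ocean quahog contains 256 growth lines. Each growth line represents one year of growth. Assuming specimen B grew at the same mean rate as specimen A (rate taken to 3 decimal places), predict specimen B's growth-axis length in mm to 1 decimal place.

Specimen A: true growth line count = 411 − 17 = 394.
A: Extension rate ≈ 35.3 / 394 = 0.090 mm per year.
Length of B = 0.090 × 256 = 23.0 mm.

23.0 mm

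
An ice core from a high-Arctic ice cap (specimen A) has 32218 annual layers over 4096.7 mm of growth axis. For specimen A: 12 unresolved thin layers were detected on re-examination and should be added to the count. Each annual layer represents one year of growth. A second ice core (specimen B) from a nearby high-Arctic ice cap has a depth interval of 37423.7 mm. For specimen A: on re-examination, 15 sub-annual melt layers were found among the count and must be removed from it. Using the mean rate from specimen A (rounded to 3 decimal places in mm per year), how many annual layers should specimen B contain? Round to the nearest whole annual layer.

Specimen A: true annual layer count = 32218 − 15 + 12 = 32215.
A: Mean rate = 4096.7 mm / 32215 years ≈ 0.127 mm/year.
Specimen B: 37423.7 mm / 0.127 mm per year = 294674.80 years ≈ 294675 annual layers.

294675 annual layers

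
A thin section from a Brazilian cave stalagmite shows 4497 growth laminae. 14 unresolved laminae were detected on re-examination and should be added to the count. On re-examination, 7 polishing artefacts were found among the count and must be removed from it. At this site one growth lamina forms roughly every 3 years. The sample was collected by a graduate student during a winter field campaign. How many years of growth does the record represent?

13512 years

Adjusted count: 4497 − 7 + 14 = 4504 growth laminae.
Multiplying by 3 years per growth lamina: 4504 × 3 = 13512 years.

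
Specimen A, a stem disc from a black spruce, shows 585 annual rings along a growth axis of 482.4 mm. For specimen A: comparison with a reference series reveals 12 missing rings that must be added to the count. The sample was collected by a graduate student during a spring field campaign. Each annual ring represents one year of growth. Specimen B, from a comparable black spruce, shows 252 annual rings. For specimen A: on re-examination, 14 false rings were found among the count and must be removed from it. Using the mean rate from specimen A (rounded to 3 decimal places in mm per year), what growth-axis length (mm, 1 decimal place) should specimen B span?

208.4 mm

Specimen A: correcting the raw count gives 585 − 14 + 12 = 583 true annual rings.
A: Extension rate ≈ 482.4 / 583 = 0.827 mm/year.
Length of B = 0.827 × 252 = 208.4 mm.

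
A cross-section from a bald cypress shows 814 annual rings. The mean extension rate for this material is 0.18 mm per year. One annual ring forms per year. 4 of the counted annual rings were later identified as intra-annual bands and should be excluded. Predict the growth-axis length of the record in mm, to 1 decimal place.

145.8 mm

Adjusted count: 814 − 4 = 810 annual rings.
810 years at 0.18 mm/year gives 0.18 × 810 = 145.8 mm.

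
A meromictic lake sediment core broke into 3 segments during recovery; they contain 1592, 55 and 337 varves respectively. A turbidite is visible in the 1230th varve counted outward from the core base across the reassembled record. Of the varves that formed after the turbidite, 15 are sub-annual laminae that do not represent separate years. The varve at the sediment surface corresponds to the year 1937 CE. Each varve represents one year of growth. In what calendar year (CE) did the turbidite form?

Total varves = 1592 + 55 + 337 = 1984.
The turbidite sits at varve 1230 from the core base, so 1984 − 1230 = 754 varves formed after it.
754 − 15 false = 739 true varves after the turbidite.
1937 − 739 = 1198 CE.

1198 CE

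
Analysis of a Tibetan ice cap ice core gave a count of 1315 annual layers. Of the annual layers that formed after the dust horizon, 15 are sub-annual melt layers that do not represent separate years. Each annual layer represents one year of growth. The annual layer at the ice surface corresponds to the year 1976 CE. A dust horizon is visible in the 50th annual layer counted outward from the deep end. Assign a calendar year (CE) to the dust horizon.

Between annual layer 50 and the ice surface there are 1315 − 50 = 1265 annual layers.
1265 − 15 false = 1250 true annual layers after the dust horizon.
Counting back 1250 years from 1976 CE places the dust horizon in 1976 − 1250 = 726 CE.

726 CE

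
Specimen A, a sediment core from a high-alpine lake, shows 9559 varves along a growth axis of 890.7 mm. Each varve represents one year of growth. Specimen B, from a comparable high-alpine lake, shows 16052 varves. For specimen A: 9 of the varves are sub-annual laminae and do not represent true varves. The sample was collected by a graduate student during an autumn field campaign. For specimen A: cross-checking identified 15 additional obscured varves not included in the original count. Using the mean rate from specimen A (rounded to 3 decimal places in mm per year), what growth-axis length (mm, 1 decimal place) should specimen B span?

1492.8 mm

Specimen A: adjusted count: 9559 − 9 + 15 = 9565 varves.
A: 890.7 mm over 9565 years gives 890.7 / 9565 ≈ 0.093 mm per year.
B's length ≈ 0.093 × 16052 = 1492.8 mm.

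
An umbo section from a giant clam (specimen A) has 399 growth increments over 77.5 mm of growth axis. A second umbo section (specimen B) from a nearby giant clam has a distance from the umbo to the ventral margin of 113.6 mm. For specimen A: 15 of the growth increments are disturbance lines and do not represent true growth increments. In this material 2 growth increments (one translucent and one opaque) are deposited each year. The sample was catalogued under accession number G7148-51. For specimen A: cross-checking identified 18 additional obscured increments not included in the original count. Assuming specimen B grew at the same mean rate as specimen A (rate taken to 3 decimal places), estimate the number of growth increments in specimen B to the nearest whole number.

Specimen A: adjusted count: 399 − 15 + 18 = 402 growth increments.
Specimen A: dividing by 2 growth increments per year: 402 / 2 = 201 years.
A: Mean rate = 77.5 mm / 201 years ≈ 0.386 mm/yr.
For B, 113.6 / 0.386 = 294.30 years; at 2 growth increments per year that is 294.30 × 2 ≈ 589 growth increments.

589 growth increments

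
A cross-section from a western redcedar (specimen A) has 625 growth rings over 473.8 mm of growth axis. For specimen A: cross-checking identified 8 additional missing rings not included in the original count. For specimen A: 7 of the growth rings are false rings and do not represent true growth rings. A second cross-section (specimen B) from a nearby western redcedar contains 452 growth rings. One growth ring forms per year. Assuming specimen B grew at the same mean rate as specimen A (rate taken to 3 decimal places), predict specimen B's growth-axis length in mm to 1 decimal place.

Specimen A: adjusted count: 625 − 7 + 8 = 626 growth rings.
A: Mean rate = 473.8 mm / 626 years ≈ 0.757 mm per year.
Length of B = 0.757 × 452 = 342.2 mm.

342.2 mm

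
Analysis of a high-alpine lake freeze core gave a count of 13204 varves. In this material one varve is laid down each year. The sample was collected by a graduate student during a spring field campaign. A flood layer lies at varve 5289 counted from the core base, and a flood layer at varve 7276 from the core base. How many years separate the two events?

7276 − 5289 = 1987 varves lie between the two events.
That is 1987 years at one varve per year.

1987 years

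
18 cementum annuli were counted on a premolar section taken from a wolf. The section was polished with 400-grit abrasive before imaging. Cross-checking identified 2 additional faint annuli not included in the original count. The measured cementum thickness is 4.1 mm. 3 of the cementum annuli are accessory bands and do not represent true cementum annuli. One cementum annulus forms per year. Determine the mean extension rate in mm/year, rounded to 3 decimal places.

0.241 mm/year

Correcting the raw count gives 18 − 3 + 2 = 17 true cementum annuli.
Extension rate ≈ 4.1 / 17 = 0.241 mm/year.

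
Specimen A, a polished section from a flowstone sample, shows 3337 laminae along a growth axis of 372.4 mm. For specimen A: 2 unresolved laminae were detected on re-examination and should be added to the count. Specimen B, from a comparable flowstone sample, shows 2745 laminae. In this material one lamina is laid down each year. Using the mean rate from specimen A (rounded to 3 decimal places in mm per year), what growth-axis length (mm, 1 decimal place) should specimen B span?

307.4 mm

Specimen A: adjusted count: 3337 + 2 = 3339 laminae.
A: Mean rate = 372.4 mm / 3339 years ≈ 0.112 mm per year.
Length of B = 0.112 × 2745 = 307.4 mm.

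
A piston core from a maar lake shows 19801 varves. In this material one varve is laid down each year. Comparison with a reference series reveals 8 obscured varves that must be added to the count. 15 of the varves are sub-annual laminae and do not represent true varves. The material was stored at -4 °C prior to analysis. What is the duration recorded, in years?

True varve count = 19801 − 15 + 8 = 19794.
With a one-to-one varve periodicity this is 19794 years.

19794 years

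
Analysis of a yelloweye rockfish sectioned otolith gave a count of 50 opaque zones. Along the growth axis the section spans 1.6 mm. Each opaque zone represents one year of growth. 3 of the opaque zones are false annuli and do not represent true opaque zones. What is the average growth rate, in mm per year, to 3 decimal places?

After corrections the count is 50 − 3 = 47 opaque zones.
Extension rate ≈ 1.6 / 47 = 0.034 mm per year.

0.034 mm per year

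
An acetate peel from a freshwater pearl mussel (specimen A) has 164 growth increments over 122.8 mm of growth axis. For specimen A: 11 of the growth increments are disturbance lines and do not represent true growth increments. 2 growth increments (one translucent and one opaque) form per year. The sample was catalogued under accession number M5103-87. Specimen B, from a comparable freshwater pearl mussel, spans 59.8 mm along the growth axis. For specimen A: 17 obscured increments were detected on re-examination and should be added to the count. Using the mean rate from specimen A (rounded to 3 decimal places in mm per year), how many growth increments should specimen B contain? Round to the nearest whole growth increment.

Specimen A: after corrections the count is 164 − 11 + 17 = 170 growth increments.
Specimen A: with 2 growth increments per year, 170 / 2 = 85 years.
A: 122.8 mm over 85 years gives 122.8 / 85 ≈ 1.445 mm/year.
B spans 59.8 / 1.445 = 41.38 years; at 2 growth increments per year that is 41.38 × 2 ≈ 83 growth increments.

83 growth increments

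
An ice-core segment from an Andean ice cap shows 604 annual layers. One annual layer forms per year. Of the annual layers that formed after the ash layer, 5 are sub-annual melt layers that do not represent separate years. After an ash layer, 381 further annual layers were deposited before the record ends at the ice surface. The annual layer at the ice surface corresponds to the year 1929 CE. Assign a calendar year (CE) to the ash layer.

1553 CE

There are 381 annual layers younger than the ash layer.
381 − 5 false = 376 true annual layers after the ash layer.
Counting back 376 years from 1929 CE places the ash layer in 1929 − 376 = 1553 CE.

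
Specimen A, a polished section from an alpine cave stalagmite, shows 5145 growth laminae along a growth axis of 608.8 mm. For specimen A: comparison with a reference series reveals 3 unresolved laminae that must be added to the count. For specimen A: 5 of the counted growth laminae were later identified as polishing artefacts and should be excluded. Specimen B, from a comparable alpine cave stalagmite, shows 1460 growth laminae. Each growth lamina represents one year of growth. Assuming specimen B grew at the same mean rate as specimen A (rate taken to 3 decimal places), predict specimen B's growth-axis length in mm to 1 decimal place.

172.3 mm

Specimen A: true growth lamina count = 5145 − 5 + 3 = 5143.
A: Mean rate = 608.8 mm / 5143 years ≈ 0.118 mm per year.
Length of B = 0.118 × 1460 = 172.3 mm.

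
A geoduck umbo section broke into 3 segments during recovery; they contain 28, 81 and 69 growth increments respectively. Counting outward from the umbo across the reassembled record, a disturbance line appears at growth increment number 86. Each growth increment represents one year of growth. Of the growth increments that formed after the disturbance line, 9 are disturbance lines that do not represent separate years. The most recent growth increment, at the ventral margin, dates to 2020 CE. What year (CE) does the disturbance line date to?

Total growth increments = 28 + 81 + 69 = 178.
The disturbance line sits at growth increment 86 from the umbo, so 178 − 86 = 92 growth increments formed after it.
92 − 9 false = 83 true growth increments after the disturbance line.
2020 − 83 = 1937 CE.

1937 CE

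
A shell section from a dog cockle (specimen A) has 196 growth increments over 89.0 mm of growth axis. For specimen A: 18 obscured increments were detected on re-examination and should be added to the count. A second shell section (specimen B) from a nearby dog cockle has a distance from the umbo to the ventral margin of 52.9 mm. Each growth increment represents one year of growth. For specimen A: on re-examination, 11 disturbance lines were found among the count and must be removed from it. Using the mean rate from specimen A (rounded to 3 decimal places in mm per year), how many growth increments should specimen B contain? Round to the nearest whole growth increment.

Specimen A: adjusted count: 196 − 11 + 18 = 203 growth increments.
A: Extension rate ≈ 89.0 / 203 = 0.438 mm/yr.
B spans 52.9 / 0.438 = 120.78 years ≈ 121 growth increments.

121 growth increments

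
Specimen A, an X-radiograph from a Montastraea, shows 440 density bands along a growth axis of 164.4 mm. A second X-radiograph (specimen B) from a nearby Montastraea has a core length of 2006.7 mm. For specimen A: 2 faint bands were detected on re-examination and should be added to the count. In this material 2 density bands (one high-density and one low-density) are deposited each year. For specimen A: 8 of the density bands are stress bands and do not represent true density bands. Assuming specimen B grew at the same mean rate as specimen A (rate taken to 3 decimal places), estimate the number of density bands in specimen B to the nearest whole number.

Specimen A: after corrections the count is 440 − 8 + 2 = 434 density bands.
Specimen A: dividing by 2 density bands per year: 434 / 2 = 217 years.
A: 164.4 mm over 217 years gives 164.4 / 217 ≈ 0.758 mm/year.
B spans 2006.7 / 0.758 = 2647.36 years; at 2 density bands per year that is 2647.36 × 2 ≈ 5295 density bands.

5295 density bands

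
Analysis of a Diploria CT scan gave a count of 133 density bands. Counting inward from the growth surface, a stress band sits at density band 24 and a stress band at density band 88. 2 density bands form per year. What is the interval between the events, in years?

32 years

Separation: 88 − 24 = 64 density bands.
Dividing by 2 density bands per year: 64 / 2 = 32 years.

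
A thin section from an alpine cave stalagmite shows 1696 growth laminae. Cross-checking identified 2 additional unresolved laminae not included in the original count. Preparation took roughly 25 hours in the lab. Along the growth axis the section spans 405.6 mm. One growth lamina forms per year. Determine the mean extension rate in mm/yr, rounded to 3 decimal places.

0.239 mm/yr

After corrections the count is 1696 + 2 = 1698 growth laminae.
Mean rate = 405.6 mm / 1698 years ≈ 0.239 mm/yr.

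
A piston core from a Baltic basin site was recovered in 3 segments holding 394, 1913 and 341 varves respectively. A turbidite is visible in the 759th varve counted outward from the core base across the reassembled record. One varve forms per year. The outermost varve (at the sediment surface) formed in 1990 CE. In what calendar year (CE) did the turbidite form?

Total varves = 394 + 1913 + 341 = 2648.
The turbidite sits at varve 759 from the core base, so 2648 − 759 = 1889 varves formed after it.
Counting back 1889 years from 1990 CE places the turbidite in 1990 − 1889 = 101 CE.

101 CE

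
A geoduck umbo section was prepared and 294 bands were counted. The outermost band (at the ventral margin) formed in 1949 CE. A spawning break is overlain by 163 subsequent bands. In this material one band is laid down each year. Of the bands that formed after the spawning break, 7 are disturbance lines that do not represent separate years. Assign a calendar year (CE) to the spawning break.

1793 CE

There are 163 bands younger than the spawning break.
Excluding 7 false bands: 163 − 7 = 156.
The band at the ventral margin is 1949 CE, so the spawning break dates to 1949 − 156 = 1793 CE.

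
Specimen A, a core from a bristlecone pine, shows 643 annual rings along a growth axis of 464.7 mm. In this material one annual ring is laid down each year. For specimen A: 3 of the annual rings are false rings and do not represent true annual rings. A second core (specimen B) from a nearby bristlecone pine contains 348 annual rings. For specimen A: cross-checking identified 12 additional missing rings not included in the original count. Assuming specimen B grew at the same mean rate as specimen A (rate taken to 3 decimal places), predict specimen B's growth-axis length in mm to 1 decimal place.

Specimen A: true annual ring count = 643 − 3 + 12 = 652.
A: 464.7 mm over 652 years gives 464.7 / 652 ≈ 0.713 mm/yr.
B's length ≈ 0.713 × 348 = 248.1 mm.

248.1 mm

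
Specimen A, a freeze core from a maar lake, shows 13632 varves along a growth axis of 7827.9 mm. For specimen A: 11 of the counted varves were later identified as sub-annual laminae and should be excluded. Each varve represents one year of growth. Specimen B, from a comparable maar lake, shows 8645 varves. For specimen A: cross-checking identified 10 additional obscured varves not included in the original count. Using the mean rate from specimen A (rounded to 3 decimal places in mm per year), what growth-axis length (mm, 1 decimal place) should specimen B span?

4962.2 mm

Specimen A: true varve count = 13632 − 11 + 10 = 13631.
A: 7827.9 mm over 13631 years gives 7827.9 / 13631 ≈ 0.574 mm/yr.
B's length ≈ 0.574 × 8645 = 4962.2 mm.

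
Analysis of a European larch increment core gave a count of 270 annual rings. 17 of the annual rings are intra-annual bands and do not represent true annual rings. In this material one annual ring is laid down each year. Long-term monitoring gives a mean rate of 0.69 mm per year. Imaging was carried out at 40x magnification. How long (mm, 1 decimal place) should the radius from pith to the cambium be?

Correcting the raw count gives 270 − 17 = 253 true annual rings.
Predicted length = 0.69 mm/year × 253 years = 174.6 mm.

174.6 mm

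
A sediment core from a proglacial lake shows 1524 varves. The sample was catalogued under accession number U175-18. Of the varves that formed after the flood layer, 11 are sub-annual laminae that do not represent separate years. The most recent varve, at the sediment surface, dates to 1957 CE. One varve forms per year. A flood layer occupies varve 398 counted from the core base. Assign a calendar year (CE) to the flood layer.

842 CE

1524 − 398 = 1126 varves lie beyond the flood layer toward the sediment surface.
1126 − 11 false = 1115 true varves after the flood layer.
1957 − 1115 = 842 CE.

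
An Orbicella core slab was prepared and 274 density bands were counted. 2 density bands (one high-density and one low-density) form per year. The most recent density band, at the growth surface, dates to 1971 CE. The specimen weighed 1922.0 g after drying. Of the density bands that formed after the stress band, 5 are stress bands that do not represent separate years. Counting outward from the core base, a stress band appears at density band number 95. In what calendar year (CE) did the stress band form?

Between density band 95 and the growth surface there are 274 − 95 = 179 density bands.
Excluding 5 false density bands: 179 − 5 = 174.
Dividing by 2 density bands per year: 174 / 2 = 87 years.
Counting back 87 years from 1971 CE places the stress band in 1971 − 87 = 1884 CE.

1884 CE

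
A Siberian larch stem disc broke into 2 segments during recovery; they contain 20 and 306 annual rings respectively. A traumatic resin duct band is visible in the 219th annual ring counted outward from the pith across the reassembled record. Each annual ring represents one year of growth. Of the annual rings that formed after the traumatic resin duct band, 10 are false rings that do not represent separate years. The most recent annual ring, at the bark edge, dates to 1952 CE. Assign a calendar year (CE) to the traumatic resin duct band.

1855 CE

Total annual rings = 20 + 306 = 326.
326 − 219 = 107 annual rings lie beyond the traumatic resin duct band toward the bark edge.
107 − 10 false = 97 true annual rings after the traumatic resin duct band.
Counting back 97 years from 1952 CE places the traumatic resin duct band in 1952 − 97 = 1855 CE.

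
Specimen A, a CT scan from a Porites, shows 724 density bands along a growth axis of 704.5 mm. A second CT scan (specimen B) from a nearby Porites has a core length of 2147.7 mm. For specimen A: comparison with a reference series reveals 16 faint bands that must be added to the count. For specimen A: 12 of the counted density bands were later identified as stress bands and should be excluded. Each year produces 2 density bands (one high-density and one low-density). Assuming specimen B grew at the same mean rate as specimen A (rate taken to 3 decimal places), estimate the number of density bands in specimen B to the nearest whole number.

Specimen A: adjusted count: 724 − 12 + 16 = 728 density bands.
Specimen A: with 2 density bands per year, 728 / 2 = 364 years.
A: Extension rate ≈ 704.5 / 364 = 1.935 mm per year.
Specimen B: 2147.7 mm / 1.935 mm per year = 1109.92 years; at 2 density bands per year that is 1109.92 × 2 ≈ 2220 density bands.

2220 density bands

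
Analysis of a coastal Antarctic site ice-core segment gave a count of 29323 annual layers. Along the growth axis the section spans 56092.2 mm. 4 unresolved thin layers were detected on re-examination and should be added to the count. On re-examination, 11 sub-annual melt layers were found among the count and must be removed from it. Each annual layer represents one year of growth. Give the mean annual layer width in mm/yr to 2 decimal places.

1.91 mm/yr

After corrections the count is 29323 − 11 + 4 = 29316 annual layers.
Mean rate = 56092.2 mm / 29316 years ≈ 1.91 mm/yr.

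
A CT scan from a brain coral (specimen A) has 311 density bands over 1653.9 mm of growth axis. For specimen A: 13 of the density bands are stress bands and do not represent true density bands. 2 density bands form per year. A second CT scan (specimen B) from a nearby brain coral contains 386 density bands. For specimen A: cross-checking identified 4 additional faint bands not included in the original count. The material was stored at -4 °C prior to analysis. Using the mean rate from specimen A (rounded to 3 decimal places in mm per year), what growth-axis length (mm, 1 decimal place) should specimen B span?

2113.9 mm

Specimen A: true density band count = 311 − 13 + 4 = 302.
Specimen A: dividing by 2 density bands per year: 302 / 2 = 151 years.
A: Mean rate = 1653.9 mm / 151 years ≈ 10.953 mm/yr.
Specimen B: 386 density bands at 2 per year is 386 / 2 = 193 years. For B, 10.953 mm/year × 193 years = 2113.9 mm.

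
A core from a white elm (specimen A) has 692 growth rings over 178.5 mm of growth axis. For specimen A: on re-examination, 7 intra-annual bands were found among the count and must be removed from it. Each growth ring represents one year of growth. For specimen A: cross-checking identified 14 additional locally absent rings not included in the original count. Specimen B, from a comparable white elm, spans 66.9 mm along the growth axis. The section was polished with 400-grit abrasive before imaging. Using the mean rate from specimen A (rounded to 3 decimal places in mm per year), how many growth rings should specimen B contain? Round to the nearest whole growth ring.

262 growth rings

Specimen A: correcting the raw count gives 692 − 7 + 14 = 699 true growth rings.
A: Extension rate ≈ 178.5 / 699 = 0.255 mm/year.
For B, 66.9 / 0.255 = 262.35 years ≈ 262 growth rings.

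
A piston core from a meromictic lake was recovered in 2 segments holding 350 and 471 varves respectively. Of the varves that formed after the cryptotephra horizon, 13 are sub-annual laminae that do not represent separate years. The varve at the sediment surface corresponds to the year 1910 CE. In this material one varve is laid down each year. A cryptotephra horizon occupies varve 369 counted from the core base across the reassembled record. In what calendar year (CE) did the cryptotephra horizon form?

Total varves = 350 + 471 = 821.
Between varve 369 and the sediment surface there are 821 − 369 = 452 varves.
Removing the 13 false varves leaves 452 − 13 = 439 true varves beyond the cryptotephra horizon.
The varve at the sediment surface is 1910 CE, so the cryptotephra horizon dates to 1910 − 439 = 1471 CE.

1471 CE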